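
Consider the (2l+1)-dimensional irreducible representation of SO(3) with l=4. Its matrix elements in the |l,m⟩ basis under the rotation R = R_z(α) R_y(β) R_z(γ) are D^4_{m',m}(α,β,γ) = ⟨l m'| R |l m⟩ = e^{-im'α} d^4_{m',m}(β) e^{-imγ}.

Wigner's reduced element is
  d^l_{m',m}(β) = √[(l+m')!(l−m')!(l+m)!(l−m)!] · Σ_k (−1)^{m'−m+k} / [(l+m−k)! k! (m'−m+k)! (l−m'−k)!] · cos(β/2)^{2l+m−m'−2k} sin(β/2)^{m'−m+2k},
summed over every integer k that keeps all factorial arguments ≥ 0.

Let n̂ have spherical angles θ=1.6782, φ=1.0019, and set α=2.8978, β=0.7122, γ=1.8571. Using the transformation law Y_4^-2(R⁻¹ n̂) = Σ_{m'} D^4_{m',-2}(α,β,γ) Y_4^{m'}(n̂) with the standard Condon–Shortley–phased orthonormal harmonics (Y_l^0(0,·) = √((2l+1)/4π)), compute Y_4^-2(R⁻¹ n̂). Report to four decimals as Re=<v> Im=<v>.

Need the full column D^4_{m',-2} for m'=−4..4 at α=2.8978, β=0.7122, γ=1.8571.
cos(β/2)=0.937264, sin(β/2)=0.348622
d^4_{-4,-2}: single k=2 term ⇒ +0.435971;  D = -0.401120+0.170804i
d^4_{-3,-2}: k∈[1..2] ⇒ +0.828801 -0.343999 = +0.484803;  D = +0.478705-0.076649i
d^4_{-2,-2}: k∈[0..2] ⇒ +0.595517 -0.988690 +0.170984 = -0.222190;  D = +0.221387+0.018868i
d^4_{-1,-2}: k∈[0..2] ⇒ -0.939772 +0.650096 -0.059961 = -0.349637;  D = -0.330906-0.112905i
d^4_{0,-2}: k∈[0..2] ⇒ +0.781628 -0.288373 +0.014961 = +0.508217;  D = -0.427152-0.275365i
d^4_{1,-2}: k∈[0..2] ⇒ -0.433398 +0.089942 -0.002489 = -0.345944;  D = -0.236920-0.252084i
d^4_{2,-2}: k∈[0..2] ⇒ +0.170984 -0.018925 +0.000218 = +0.152277;  D = -0.074419-0.132854i
d^4_{3,-2}: k∈[0..1] ⇒ -0.047593 +0.002195 = -0.045398;  D = -0.011969-0.043792i
d^4_{4,-2}: single k=0 term ⇒ +0.008345;  D = -0.000192-0.008343i
Y_4^{m'}(θ=1.6782,φ=1.0019) and Σ D·Y over m':
  (-0.4011+0.1708i)·(-0.2802+0.3294i)  (+0.4787-0.0766i)·(+0.1307+0.0179i)  (+0.2214+0.0189i)·(+0.1276+0.2760i)  (-0.3309-0.1129i)·(+0.0793-0.1240i)  (-0.4272-0.2754i)·(+0.2814+0.0000i)  (-0.2369-0.2521i)·(-0.0793-0.1240i)  (-0.0744-0.1329i)·(+0.1276-0.2760i)  (-0.0120-0.0438i)·(-0.1307+0.0179i)  (-0.0002-0.0083i)·(-0.2802-0.3294i)
Y_4^-2(R⁻¹ n̂) = -0.076358-0.102450i

Re=-0.0764 Im=-0.1025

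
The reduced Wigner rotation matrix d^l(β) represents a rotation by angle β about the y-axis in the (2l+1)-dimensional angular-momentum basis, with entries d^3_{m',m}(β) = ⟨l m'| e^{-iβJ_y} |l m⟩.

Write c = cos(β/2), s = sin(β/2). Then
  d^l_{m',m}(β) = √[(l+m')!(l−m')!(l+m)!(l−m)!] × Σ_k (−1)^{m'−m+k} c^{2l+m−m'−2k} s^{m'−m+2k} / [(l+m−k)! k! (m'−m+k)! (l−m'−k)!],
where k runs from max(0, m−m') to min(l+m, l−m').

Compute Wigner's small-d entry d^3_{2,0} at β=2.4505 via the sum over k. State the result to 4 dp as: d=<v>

d^3_{2,0}(β=2.4505) via Wigner's sum:
c=cos(2.4505/2)=0.338711, s=sin(2.4505/2)=0.940891; N=√[120·1·6·6]=65.726707
The bounds max(0,m−m')=0 and min(l+m,l−m')=1 give 2 terms
  k=0: (−1)^2·65.7267/(12)·0.3387^4·0.9409^2 = +0.063820
  k=1: (−1)^3·65.7267/(12)·0.3387^2·0.9409^4 = -0.492465
d^3_{2,0}(2.4505) = +0.063820 -0.492465 = -0.428645

d=-0.4286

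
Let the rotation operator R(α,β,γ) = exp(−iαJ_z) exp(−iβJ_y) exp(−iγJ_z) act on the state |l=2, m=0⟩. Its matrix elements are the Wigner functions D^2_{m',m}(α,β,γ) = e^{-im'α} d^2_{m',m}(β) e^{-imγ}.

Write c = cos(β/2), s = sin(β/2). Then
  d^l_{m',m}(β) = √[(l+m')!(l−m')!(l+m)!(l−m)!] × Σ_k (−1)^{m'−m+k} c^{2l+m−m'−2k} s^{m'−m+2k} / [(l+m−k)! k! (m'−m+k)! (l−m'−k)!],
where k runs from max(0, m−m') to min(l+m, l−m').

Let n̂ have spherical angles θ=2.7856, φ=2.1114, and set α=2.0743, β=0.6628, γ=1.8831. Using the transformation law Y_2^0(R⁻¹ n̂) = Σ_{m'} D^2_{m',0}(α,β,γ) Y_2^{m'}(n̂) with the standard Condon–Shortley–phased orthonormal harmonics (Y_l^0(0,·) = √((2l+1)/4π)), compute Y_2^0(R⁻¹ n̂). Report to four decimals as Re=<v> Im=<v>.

Re=-0.0551 Im=0.0000

Need the full column D^2_{m',0} for m'=−2..2 at α=2.0743, β=0.6628, γ=1.8831.
cos(β/2)=0.945588, sin(β/2)=0.325367
d^2_{-2,0}: single k=2 term ⇒ +0.231860;  D = -0.123905-0.195977i
d^2_{-1,0}: k∈[1..2] ⇒ +0.673837 -0.079781 = +0.594056;  D = -0.286631+0.520332i
d^2_{0,0}: k∈[0..2] ⇒ +0.799480 -0.378627 +0.011207 = +0.432060;  D = +0.432060+0.000000i
d^2_{1,0}: k∈[0..1] ⇒ -0.673837 +0.079781 = -0.594056;  D = +0.286631+0.520332i
d^2_{2,0}: single k=0 term ⇒ +0.231860;  D = -0.123905+0.195977i
Y_2^{m'}(θ=2.7856,φ=2.1114) and Σ D·Y over m':
  (-0.1239-0.1960i)·(-0.0221+0.0414i)  (-0.2866+0.5203i)·(+0.1299+0.2164i)  (+0.4321+0.0000i)·(+0.5159+0.0000i)  (+0.2866+0.5203i)·(-0.1299+0.2164i)  (-0.1239+0.1960i)·(-0.0221-0.0414i)
Y_2^0(R⁻¹ n̂) = -0.055057+0.000000i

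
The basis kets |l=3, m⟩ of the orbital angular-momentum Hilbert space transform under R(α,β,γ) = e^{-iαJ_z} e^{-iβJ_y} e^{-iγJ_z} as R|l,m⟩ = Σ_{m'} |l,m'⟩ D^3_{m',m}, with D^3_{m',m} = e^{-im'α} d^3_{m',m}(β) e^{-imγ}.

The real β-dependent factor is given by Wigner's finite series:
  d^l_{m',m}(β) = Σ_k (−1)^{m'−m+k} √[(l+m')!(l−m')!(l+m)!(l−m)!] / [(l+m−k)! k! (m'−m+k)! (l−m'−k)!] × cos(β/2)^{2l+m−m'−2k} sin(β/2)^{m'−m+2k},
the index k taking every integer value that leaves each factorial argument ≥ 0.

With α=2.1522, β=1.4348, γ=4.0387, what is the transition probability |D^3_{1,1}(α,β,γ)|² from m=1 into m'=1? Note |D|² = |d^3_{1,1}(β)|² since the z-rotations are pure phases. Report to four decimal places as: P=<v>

P=0.0872

D^3_{1,1}(2.1522,1.4348,4.0387) = e^{-i·1·2.1522}·d^3_{1,1}(1.4348)·e^{-i·1·4.0387}. Compute d first:
Half-angle: c=0.753518, s=0.657428. N=√(24·2·24·2)=48.000000
The bounds max(0,m−m')=0 and min(l+m,l−m')=2 give 3 terms
  k=0: (−1)^0·48.0000/(48)·0.7535^6·0.6574^0 = +0.183046
  k=1: (−1)^1·48.0000/(6)·0.7535^4·0.6574^2 = -1.114704
  k=2: (−1)^2·48.0000/(8)·0.7535^2·0.6574^4 = +0.636400
d^3_{1,1}(1.4348) = +0.183046 -1.114704 +0.636400 = -0.295258
|D^3_{1,1}|² = |d^3_{1,1}(β)|² = (-0.295258)² = 0.087177 (the z-rotation phases have unit modulus)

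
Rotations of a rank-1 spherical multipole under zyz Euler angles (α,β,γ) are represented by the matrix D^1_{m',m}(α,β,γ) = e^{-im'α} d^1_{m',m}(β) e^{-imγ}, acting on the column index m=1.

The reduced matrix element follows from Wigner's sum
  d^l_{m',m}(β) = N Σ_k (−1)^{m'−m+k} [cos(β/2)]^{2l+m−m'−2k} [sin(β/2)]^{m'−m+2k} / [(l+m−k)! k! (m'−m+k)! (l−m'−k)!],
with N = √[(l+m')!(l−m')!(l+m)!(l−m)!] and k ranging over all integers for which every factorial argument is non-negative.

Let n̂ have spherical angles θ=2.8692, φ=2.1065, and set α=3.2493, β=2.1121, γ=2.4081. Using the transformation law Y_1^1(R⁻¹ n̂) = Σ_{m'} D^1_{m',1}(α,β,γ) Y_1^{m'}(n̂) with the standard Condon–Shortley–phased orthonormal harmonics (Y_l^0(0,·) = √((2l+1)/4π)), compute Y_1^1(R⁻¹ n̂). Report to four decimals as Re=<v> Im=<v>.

Re=0.2537 Im=0.1148

Need the full column D^1_{m',1} for m'=−1..1 at α=3.2493, β=2.1121, γ=2.4081.
cos(β/2)=0.492314, sin(β/2)=0.870418
d^1_{-1,1}: single k=2 term ⇒ +0.757627;  D = +0.505010+0.564768i
d^1_{0,1}: single k=1 term ⇒ +0.606017;  D = -0.450174-0.405709i
d^1_{1,1}: single k=0 term ⇒ +0.242373;  D = +0.196444+0.141966i
Y_1^{m'}(θ=2.8692,φ=2.1065) and Σ D·Y over m':
  (+0.5050+0.5648i)·(-0.0474-0.0799i)  (-0.4502-0.4057i)·(-0.4706+0.0000i)  (+0.1964+0.1420i)·(+0.0474-0.0799i)
Y_1^1(R⁻¹ n̂) = +0.253695+0.114795i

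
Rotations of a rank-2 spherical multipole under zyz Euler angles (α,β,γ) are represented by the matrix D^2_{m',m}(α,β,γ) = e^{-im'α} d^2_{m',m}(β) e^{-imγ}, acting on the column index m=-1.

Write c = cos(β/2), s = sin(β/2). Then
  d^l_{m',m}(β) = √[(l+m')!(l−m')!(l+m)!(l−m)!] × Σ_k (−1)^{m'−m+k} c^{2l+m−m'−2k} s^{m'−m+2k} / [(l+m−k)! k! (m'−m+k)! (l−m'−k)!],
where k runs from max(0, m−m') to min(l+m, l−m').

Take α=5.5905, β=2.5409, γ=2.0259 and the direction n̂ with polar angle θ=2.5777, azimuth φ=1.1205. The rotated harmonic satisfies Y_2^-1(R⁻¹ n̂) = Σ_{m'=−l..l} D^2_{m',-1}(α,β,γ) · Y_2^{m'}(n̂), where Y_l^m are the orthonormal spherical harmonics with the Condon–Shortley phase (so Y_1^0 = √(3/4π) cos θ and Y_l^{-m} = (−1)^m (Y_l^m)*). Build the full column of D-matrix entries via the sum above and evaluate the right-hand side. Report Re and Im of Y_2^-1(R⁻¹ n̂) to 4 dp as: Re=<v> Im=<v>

Re=0.1011 Im=0.3630

Need the full column D^2_{m',-1} for m'=−2..2 at α=5.5905, β=2.5409, γ=2.0259.
cos(β/2)=0.295851, sin(β/2)=0.955234
d^2_{-2,-1}: single k=1 term ⇒ +0.049472;  D = +0.039666+0.029565i
d^2_{-1,-1}: k∈[0..1] ⇒ +0.007661 -0.239600 = -0.231939;  D = -0.054588-0.225424i
d^2_{0,-1}: k∈[0..1] ⇒ -0.060591 +0.631652 = +0.571062;  D = -0.251013+0.512937i
d^2_{1,-1}: k∈[0..1] ⇒ +0.239600 -0.832605 = -0.593005;  D = +0.540737-0.243431i
d^2_{2,-1}: single k=0 term ⇒ -0.515742;  D = +0.497101+0.137405i
Y_2^{m'}(θ=2.5777,φ=1.1205) and Σ D·Y over m':
  (+0.0397+0.0296i)·(-0.0685-0.0865i)  (-0.0546-0.2254i)·(-0.1519+0.3142i)  (-0.2510+0.5129i)·(+0.3605+0.0000i)  (+0.5407-0.2434i)·(+0.1519+0.3142i)  (+0.4971+0.1374i)·(-0.0685+0.0865i)
Y_2^-1(R⁻¹ n̂) = +0.101133+0.363034i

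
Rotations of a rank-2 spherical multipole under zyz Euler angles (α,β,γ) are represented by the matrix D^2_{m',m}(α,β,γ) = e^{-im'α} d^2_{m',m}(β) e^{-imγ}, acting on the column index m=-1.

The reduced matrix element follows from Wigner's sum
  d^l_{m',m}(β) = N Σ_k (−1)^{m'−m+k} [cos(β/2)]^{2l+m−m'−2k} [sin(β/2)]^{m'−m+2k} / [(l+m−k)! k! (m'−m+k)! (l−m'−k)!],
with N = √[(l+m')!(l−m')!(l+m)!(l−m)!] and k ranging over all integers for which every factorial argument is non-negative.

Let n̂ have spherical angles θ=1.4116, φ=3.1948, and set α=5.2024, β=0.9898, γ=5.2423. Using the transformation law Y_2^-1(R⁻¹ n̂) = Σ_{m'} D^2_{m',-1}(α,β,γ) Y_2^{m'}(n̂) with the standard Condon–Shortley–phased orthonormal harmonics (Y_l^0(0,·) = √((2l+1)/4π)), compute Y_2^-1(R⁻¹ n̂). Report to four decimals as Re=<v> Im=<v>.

Re=-0.1193 Im=-0.1548

Need the full column D^2_{m',-1} for m'=−2..2 at α=5.2024, β=0.9898, γ=5.2423.
cos(β/2)=0.880016, sin(β/2)=0.474944
d^2_{-2,-1}: single k=1 term ⇒ +0.647357;  D = -0.646159+0.039376i
d^2_{-1,-1}: k∈[0..1] ⇒ +0.599740 -0.524067 = +0.075673;  D = -0.039609-0.064478i
d^2_{0,-1}: k∈[0..1] ⇒ -0.792848 +0.230936 = -0.561911;  D = -0.284022+0.484846i
d^2_{1,-1}: k∈[0..1] ⇒ +0.524067 -0.050882 = +0.473184;  D = +0.472808+0.018875i
d^2_{2,-1}: single k=0 term ⇒ -0.188559;  D = -0.082035-0.169778i
Y_2^{m'}(θ=1.4116,φ=3.1948) and Σ D·Y over m':
  (-0.6462+0.0394i)·(+0.3744-0.0400i)  (-0.0396-0.0645i)·(-0.1207+0.0064i)  (-0.2840+0.4848i)·(-0.2916+0.0000i)  (+0.4728+0.0189i)·(+0.1207+0.0064i)  (-0.0820-0.1698i)·(+0.3744+0.0400i)
Y_2^-1(R⁻¹ n̂) = -0.119306-0.154802i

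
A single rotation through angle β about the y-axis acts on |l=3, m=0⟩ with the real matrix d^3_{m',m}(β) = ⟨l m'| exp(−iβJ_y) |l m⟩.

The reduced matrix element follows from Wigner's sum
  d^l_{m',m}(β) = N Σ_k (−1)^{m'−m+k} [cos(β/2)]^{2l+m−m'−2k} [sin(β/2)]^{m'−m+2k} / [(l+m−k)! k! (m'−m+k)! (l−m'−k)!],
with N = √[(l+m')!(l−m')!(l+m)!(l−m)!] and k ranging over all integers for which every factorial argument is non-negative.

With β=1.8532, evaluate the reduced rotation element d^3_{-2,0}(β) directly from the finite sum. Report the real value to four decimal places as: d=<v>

d^3_{-2,0}(β=1.8532) via Wigner's sum:
Half-angle: c=0.600556, s=0.799583. N=√(1·120·6·6)=65.726707
k: max(0,(0)−(-2))=2 … min(3+(0),3−(-2))=3
  k=2: (−1)^0·65.7267/(12)·0.6006^4·0.7996^2 = +0.455514
  k=3: (−1)^1·65.7267/(12)·0.6006^2·0.7996^4 = -0.807460
d^3_{-2,0}(1.8532) = +0.455514 -0.807460 = -0.351947

d=-0.3519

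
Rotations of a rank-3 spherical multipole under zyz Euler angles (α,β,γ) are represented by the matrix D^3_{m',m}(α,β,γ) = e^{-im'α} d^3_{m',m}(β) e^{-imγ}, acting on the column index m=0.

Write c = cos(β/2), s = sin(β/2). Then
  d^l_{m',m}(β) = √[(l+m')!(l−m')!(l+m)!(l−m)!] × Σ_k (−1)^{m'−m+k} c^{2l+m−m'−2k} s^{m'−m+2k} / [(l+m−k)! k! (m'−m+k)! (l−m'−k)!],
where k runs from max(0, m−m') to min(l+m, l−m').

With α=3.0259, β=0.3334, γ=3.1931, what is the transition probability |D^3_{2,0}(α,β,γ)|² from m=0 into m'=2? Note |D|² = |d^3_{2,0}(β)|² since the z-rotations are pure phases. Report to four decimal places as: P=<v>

Split into d^3_{2,0}(β=0.3334) × two z-phases.
With c≡cos(β/2)=0.986138 and s≡sin(β/2)=0.165929, N=[120·1·6·6]^{1/2}=65.726707
The bounds max(0,m−m')=0 and min(l+m,l−m')=1 give 2 terms
  k=0: (−1)^2·65.7267/(12)·0.9861^4·0.1659^2 = +0.142612
  k=1: (−1)^3·65.7267/(12)·0.9861^2·0.1659^4 = -0.004038
d^3_{2,0}(0.3334) = +0.142612 -0.004038 = +0.138574
|D^3_{2,0}|² = |d^3_{2,0}(β)|² = (+0.138574)² = 0.019203 (the z-rotation phases have unit modulus)

P=0.0192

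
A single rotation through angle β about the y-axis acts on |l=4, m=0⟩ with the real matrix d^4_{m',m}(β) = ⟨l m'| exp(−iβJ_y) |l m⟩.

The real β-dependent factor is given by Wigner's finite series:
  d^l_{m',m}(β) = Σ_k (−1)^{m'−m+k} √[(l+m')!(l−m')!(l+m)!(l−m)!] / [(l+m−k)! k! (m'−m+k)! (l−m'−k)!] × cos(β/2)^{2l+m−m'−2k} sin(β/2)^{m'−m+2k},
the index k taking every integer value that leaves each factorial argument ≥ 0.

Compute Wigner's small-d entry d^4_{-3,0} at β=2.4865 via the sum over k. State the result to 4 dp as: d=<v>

d=-0.2652

d^4_{-3,0}(β=2.4865) via Wigner's sum:
c=cos(2.4865/2)=0.321721, s=sin(2.4865/2)=0.946835; N=√[1·5040·24·24]=1703.830978
k∈{3,4} keeps every argument non-negative
  k=3: (−1)^0·1703.8310/(144)·0.3217^5·0.9468^3 = +0.034616
  k=4: (−1)^1·1703.8310/(144)·0.3217^3·0.9468^5 = -0.299828
d^4_{-3,0}(2.4865) = +0.034616 -0.299828 = -0.265211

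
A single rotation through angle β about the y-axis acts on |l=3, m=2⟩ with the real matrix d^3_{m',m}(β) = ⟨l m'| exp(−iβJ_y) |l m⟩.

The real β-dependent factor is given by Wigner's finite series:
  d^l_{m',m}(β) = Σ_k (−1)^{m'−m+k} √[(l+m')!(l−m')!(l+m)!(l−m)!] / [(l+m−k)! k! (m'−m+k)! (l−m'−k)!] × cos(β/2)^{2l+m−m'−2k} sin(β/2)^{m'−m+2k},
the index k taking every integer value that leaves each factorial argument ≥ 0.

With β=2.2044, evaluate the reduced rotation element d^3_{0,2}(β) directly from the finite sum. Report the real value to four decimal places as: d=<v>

d^3_{0,2}(β=2.2044) via Wigner's sum:
With c≡cos(β/2)=0.451634 and s≡sin(β/2)=0.892203, N=[6·6·120·1]^{1/2}=65.726707
Admissible k: 2..3 (factorial args all ≥0)
  k=2: (−1)^0·65.7267/(12)·0.4516^4·0.8922^2 = +0.181399
  k=3: (−1)^1·65.7267/(12)·0.4516^2·0.8922^4 = -0.707929
d^3_{0,2}(2.2044) = +0.181399 -0.707929 = -0.526529

d=-0.5265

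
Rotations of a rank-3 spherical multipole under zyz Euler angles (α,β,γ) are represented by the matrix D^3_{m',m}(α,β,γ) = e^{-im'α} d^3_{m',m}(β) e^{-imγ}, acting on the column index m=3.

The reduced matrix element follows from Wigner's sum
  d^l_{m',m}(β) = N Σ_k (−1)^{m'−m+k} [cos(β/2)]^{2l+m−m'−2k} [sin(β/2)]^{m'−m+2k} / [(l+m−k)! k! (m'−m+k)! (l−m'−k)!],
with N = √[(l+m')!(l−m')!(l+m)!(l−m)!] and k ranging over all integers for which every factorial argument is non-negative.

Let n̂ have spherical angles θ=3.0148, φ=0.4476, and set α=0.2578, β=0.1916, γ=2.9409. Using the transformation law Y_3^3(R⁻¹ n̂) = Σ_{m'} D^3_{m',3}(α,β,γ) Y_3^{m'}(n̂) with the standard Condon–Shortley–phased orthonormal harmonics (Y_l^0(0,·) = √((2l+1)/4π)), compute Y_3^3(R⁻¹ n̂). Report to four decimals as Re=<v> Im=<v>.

Re=0.0085 Im=0.0093

Need the full column D^3_{m',3} for m'=−3..3 at α=0.2578, β=0.1916, γ=2.9409.
cos(β/2)=0.995415, sin(β/2)=0.095654
d^3_{-3,3}: single k=6 term ⇒ +0.000001;  D = -0.000000-0.000001i
d^3_{-2,3}: single k=5 term ⇒ +0.000020;  D = -0.000009-0.000018i
d^3_{-1,3}: single k=4 term ⇒ +0.000321;  D = -0.000210-0.000243i
d^3_{0,3}: single k=3 term ⇒ +0.003860;  D = -0.003182-0.002186i
d^3_{1,3}: single k=2 term ⇒ +0.034791;  D = -0.032749-0.011742i
d^3_{2,3}: single k=1 term ⇒ +0.228980;  D = -0.228124-0.019777i
d^3_{3,3}: single k=0 term ⇒ +0.972802;  D = -0.958560+0.165848i
Y_3^{m'}(θ=3.0148,φ=0.4476) and Σ D·Y over m':
  (-0.0000-0.0000i)·(+0.0002-0.0008i)  (-0.0000-0.0000i)·(-0.0101+0.0126i)  (-0.0002-0.0002i)·(+0.1444-0.0693i)  (-0.0032-0.0022i)·(-0.7108+0.0000i)  (-0.0327-0.0117i)·(-0.1444-0.0693i)  (-0.2281-0.0198i)·(-0.0101-0.0126i)  (-0.9586+0.1658i)·(-0.0002-0.0008i)
Y_3^3(R⁻¹ n̂) = +0.008511+0.009342i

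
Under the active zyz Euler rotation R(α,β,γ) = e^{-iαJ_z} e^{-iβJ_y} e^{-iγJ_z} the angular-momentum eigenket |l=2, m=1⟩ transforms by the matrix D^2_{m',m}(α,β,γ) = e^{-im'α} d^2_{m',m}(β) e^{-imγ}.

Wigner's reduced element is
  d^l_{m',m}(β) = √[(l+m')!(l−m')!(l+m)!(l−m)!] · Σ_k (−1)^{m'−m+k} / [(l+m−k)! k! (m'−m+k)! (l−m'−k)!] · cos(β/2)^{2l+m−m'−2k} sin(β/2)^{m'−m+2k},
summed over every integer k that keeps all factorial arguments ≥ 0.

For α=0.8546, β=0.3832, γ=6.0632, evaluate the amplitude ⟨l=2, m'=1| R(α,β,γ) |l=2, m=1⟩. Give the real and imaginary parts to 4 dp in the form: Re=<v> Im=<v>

Re=0.6635 Im=-0.4885

D^2_{1,1}(0.8546,0.3832,6.0632) = e^{-i·1·0.8546}·d^2_{1,1}(0.3832)·e^{-i·1·6.0632}. Compute d first:
c=cos(0.3832/2)=0.981701, s=sin(0.3832/2)=0.190430; N=√[6·1·6·1]=6.000000
The bounds max(0,m−m')=0 and min(l+m,l−m')=1 give 2 terms
  k=0: (−1)^0·6.0000/(6)·0.9817^4·0.1904^0 = +0.928788
  k=1: (−1)^1·6.0000/(2)·0.9817^2·0.1904^2 = -0.104845
d^2_{1,1}(0.3832) = +0.928788 -0.104845 = +0.823943
D = (+0.656520-0.754308i)·(+0.823943)·(+0.975901+0.218215i) = +0.663521-0.488489i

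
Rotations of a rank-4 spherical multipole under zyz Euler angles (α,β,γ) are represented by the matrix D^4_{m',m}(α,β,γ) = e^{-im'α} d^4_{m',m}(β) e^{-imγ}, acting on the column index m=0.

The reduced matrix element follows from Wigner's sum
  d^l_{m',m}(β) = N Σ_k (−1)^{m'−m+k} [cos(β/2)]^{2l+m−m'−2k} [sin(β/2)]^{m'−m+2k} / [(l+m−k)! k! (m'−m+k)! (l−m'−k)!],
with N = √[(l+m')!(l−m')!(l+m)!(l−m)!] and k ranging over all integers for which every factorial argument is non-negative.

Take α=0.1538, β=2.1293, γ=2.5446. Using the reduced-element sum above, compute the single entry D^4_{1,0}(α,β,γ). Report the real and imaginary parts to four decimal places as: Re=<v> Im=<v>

D^4_{1,0}(0.1538,2.1293,2.5446) = e^{-i·1·0.1538}·d^4_{1,0}(2.1293)·e^{-i·0·2.5446}. Compute d first:
c=cos(2.1293/2)=0.484810, s=sin(2.1293/2)=0.874619; N=√[120·6·24·24]=643.987578
Admissible k: 0..3 (factorial args all ≥0)
  k=0: (−1)^1·643.9876/(144)·0.4848^7·0.8746^1 = -0.024623
  k=1: (−1)^2·643.9876/(24)·0.4848^5·0.8746^3 = +0.480820
  k=2: (−1)^3·643.9876/(24)·0.4848^3·0.8746^5 = -1.564866
  k=3: (−1)^4·643.9876/(144)·0.4848^1·0.8746^7 = +0.848829
d^4_{1,0}(2.1293) = -0.024623 +0.480820 -1.564866 +0.848829 = -0.259839
Phases: e^{-i·(1)·0.1538}=+0.988196-0.153194i, e^{-i·(0)·2.5446}=+1.000000+0.000000i ⇒ D=-0.256772+0.039806i

Re=-0.2568 Im=0.0398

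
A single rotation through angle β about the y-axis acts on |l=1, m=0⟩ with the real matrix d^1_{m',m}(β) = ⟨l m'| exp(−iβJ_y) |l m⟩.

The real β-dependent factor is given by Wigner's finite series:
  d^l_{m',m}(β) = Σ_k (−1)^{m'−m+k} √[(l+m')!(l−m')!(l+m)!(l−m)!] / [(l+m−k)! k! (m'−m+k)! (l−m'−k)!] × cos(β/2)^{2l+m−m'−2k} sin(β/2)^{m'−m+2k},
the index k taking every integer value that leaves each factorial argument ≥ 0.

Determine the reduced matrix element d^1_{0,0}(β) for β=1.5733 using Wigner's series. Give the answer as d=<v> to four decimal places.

d=-0.0025

d^1_{0,0}(β=1.5733) via Wigner's sum:
c=cos(1.5733/2)=0.706221, s=sin(1.5733/2)=0.707991; N=√[1·1·1·1]=1.000000
Admissible k: 0..1 (factorial args all ≥0)
  k=0: (−1)^0·1.0000/(1)·0.7062^2·0.7080^0 = +0.498748
  k=1: (−1)^1·1.0000/(1)·0.7062^0·0.7080^2 = -0.501252
d^1_{0,0}(1.5733) = +0.498748 -0.501252 = -0.002504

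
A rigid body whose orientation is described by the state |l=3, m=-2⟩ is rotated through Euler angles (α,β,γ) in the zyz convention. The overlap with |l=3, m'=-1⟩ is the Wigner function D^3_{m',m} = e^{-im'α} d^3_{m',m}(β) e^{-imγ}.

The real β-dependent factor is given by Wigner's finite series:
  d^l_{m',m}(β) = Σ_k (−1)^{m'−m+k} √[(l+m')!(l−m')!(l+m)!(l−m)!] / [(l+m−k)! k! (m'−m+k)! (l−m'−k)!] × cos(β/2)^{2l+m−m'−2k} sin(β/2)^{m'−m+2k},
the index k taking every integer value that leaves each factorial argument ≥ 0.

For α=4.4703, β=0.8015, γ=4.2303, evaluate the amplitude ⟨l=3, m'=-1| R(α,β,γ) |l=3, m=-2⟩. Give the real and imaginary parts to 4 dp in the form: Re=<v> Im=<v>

Re=-0.4890 Im=-0.1866

First d^3_{-1,-2}(β=0.8015), then the phase factors e^{-i(-1)α} and e^{-i(-2)γ}:
c=cos(0.8015/2)=0.920769, s=sin(0.8015/2)=0.390109; N=√[2·24·1·120]=75.894664
k: max(0,(-2)−(-1))=0 … min(3+(-2),3−(-1))=1
  k=0: (−1)^1·75.8947/(24)·0.9208^5·0.3901^1 = -0.816467
  k=1: (−1)^2·75.8947/(12)·0.9208^3·0.3901^3 = +0.293116
d^3_{-1,-2}(0.8015) = -0.816467 +0.293116 = -0.523351
Phases: e^{-i·(-1)·4.4703}=-0.239731-0.970839i, e^{-i·(-2)·4.2303}=-0.570092+0.821581i ⇒ D=-0.488962-0.186580i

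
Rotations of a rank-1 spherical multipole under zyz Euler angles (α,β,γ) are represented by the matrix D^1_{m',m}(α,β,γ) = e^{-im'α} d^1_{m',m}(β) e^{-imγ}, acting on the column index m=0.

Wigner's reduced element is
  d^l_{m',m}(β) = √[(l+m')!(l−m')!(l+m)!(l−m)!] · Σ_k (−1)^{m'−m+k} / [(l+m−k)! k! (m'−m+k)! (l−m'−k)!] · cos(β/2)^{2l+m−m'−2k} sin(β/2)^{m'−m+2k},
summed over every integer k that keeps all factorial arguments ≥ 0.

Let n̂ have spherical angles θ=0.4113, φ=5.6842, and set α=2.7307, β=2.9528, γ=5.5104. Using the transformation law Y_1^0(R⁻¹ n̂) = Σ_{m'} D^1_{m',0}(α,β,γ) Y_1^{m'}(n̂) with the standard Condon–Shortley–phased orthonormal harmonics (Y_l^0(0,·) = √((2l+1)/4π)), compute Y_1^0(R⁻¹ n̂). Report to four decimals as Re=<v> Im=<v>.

Re=-0.4759 Im=0.0000

Need the full column D^1_{m',0} for m'=−1..1 at α=2.7307, β=2.9528, γ=5.5104.
cos(β/2)=0.094256, sin(β/2)=0.995548
d^1_{-1,0}: single k=1 term ⇒ +0.132705;  D = -0.121659+0.053006i
d^1_{0,0}: k∈[0..1] ⇒ +0.008884 -0.991116 = -0.982232;  D = -0.982232+0.000000i
d^1_{1,0}: single k=0 term ⇒ -0.132705;  D = +0.121659+0.053006i
Y_1^{m'}(θ=0.4113,φ=5.6842) and Σ D·Y over m':
  (-0.1217+0.0530i)·(+0.1141+0.0779i)  (-0.9822+0.0000i)·(+0.4479+0.0000i)  (+0.1217+0.0530i)·(-0.1141+0.0779i)
Y_1^0(R⁻¹ n̂) = -0.475910+0.000000i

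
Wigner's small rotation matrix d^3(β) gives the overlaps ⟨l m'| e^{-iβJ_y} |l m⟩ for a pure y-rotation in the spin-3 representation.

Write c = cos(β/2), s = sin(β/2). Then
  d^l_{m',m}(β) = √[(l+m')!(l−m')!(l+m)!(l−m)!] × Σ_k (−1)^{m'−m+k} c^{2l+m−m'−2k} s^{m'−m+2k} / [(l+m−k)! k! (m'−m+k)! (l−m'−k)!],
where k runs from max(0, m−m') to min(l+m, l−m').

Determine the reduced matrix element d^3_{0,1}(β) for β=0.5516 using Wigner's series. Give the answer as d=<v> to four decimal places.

d=0.5961

d^3_{0,1}(β=0.5516) via Wigner's sum:
Half-angle: c=0.962208, s=0.272317. N=√(6·6·24·2)=41.569219
Admissible k: 1..3 (factorial args all ≥0)
  k=1: (−1)^0·41.5692/(12)·0.9622^5·0.2723^1 = +0.778053
  k=2: (−1)^1·41.5692/(4)·0.9622^3·0.2723^3 = -0.186957
  k=3: (−1)^2·41.5692/(12)·0.9622^1·0.2723^5 = +0.004992
d^3_{0,1}(0.5516) = +0.778053 -0.186957 +0.004992 = +0.596087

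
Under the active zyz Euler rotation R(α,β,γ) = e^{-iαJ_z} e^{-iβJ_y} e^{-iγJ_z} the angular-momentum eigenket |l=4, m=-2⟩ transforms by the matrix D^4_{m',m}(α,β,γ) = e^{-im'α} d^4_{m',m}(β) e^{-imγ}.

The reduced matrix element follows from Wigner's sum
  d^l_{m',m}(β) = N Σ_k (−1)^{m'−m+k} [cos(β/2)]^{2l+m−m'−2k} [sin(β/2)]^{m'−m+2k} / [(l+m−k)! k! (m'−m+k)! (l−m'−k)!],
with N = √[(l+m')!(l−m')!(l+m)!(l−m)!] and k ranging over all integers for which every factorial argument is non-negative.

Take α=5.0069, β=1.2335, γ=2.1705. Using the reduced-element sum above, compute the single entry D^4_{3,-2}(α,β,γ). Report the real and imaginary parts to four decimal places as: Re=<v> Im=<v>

Split into d^4_{3,-2}(β=1.2335) × two z-phases.
c=cos(1.2335/2)=0.815763, s=sin(1.2335/2)=0.578387; N=√[5040·1·2·720]=2693.993318
Admissible k: 0..1 (factorial args all ≥0)
  k=0: (−1)^5·2693.9933/(240)·0.8158^3·0.5784^5 = -0.394429
  k=1: (−1)^6·2693.9933/(720)·0.8158^1·0.5784^7 = +0.066093
d^4_{3,-2}(1.2335) = -0.394429 +0.066093 = -0.328336
D = (-0.772985-0.634424i)·(-0.328336)·(-0.362910-0.931824i) = +0.101997-0.312092i

Re=0.1020 Im=-0.3121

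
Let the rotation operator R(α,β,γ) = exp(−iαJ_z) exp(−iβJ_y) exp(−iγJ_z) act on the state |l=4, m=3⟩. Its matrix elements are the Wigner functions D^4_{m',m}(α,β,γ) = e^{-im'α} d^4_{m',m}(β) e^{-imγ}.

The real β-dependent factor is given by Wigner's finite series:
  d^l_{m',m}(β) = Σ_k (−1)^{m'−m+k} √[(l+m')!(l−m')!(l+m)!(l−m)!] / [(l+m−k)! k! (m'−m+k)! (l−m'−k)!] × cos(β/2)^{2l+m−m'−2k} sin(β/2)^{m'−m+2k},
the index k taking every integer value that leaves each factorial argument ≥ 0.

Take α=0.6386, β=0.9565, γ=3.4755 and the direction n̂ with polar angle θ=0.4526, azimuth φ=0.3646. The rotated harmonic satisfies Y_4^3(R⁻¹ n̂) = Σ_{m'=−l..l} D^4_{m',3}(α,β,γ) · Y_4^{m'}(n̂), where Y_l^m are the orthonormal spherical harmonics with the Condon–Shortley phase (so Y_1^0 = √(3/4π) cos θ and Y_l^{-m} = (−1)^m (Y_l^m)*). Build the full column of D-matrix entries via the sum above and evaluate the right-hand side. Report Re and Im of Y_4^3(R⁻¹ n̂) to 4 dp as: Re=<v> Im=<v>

Re=-0.1341 Im=0.0406

Need the full column D^4_{m',3} for m'=−4..4 at α=0.6386, β=0.9565, γ=3.4755.
cos(β/2)=0.887802, sin(β/2)=0.460226
d^4_{-4,3}: single k=7 term ⇒ +0.010981;  D = -0.000199-0.010980i
d^4_{-3,3}: k∈[6..7] ⇒ +0.052427 -0.002013 = +0.050415;  D = -0.030779-0.039928i
d^4_{-2,3}: k∈[5..6] ⇒ +0.162177 -0.014527 = +0.147650;  D = -0.142083-0.040162i
d^4_{-1,3}: k∈[4..5] ⇒ +0.368696 -0.059447 = +0.309249;  D = -0.289083+0.109843i
d^4_{0,3}: k∈[3..4] ⇒ +0.636148 -0.170950 = +0.465198;  D = -0.250673+0.391883i
d^4_{1,3}: k∈[2..3] ⇒ +0.823206 -0.368696 = +0.454511;  D = +0.031575+0.453412i
d^4_{2,3}: k∈[1..2] ⇒ +0.748595 -0.603503 = +0.145093;  D = +0.094370+0.110210i
d^4_{3,3}: k∈[0..1] ⇒ +0.385947 -0.726000 = -0.340053;  D = -0.331552-0.075560i
d^4_{4,3}: single k=0 term ⇒ -0.565885;  D = -0.517958+0.227915i
Y_4^{m'}(θ=0.4526,φ=0.3646) and Σ D·Y over m':
  (-0.0002-0.0110i)·(+0.0018-0.0161i)  (-0.0308-0.0399i)·(+0.0432-0.0836i)  (-0.1421-0.0402i)·(+0.2224-0.1987i)  (-0.2891+0.1098i)·(+0.4626-0.1766i)  (-0.2507+0.3919i)·(+0.1725+0.0000i)  (+0.0316+0.4534i)·(-0.4626-0.1766i)  (+0.0944+0.1102i)·(+0.2224+0.1987i)  (-0.3316-0.0756i)·(-0.0432-0.0836i)  (-0.5180+0.2279i)·(+0.0018+0.0161i)
Y_4^3(R⁻¹ n̂) = -0.134056+0.040589i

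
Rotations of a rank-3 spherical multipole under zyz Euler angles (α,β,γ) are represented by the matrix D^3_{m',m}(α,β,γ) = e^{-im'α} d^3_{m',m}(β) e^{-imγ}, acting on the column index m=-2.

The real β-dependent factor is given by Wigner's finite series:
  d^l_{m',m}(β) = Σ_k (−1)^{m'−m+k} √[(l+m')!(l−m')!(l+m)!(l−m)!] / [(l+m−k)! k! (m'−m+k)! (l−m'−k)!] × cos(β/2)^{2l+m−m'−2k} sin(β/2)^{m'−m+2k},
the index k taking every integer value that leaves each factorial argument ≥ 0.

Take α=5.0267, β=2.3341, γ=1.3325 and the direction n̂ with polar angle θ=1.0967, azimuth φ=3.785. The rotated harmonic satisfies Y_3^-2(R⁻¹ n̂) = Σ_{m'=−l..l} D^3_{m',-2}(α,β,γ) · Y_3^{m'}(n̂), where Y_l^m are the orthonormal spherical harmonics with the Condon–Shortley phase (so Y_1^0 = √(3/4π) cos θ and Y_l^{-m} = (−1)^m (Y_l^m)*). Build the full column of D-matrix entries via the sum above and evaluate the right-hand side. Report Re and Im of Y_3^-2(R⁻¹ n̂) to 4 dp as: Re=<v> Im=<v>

Need the full column D^3_{m',-2} for m'=−3..3 at α=5.0267, β=2.3341, γ=1.3325.
cos(β/2)=0.392866, sin(β/2)=0.919596
d^3_{-3,-2}: single k=1 term ⇒ +0.021081;  D = +0.009479-0.018830i
d^3_{-2,-2}: k∈[0..1] ⇒ +0.003677 -0.100726 = -0.097049;  D = -0.095930-0.014698i
d^3_{-1,-2}: k∈[0..1] ⇒ -0.027216 +0.298232 = +0.271017;  D = +0.043788+0.267456i
d^3_{0,-2}: k∈[0..1] ⇒ +0.110340 -0.604557 = -0.494217;  D = +0.439143-0.226724i
d^3_{1,-2}: k∈[0..1] ⇒ -0.298232 +0.817013 = +0.518781;  D = -0.368848-0.364808i
d^3_{2,-2}: k∈[0..1] ⇒ +0.551883 -0.604758 = -0.052875;  D = -0.023738+0.047247i
d^3_{3,-2}: single k=0 term ⇒ -0.632856;  D = -0.625629-0.095368i
Y_3^{m'}(θ=1.0967,φ=3.785) and Σ D·Y over m':
  (+0.0095-0.0188i)·(+0.1034+0.2751i)  (-0.0959-0.0147i)·(+0.1035-0.3545i)  (+0.0438+0.2675i)·(-0.0097+0.0073i)  (+0.4391-0.2267i)·(-0.3336+0.0000i)  (-0.3688-0.3648i)·(+0.0097+0.0073i)  (-0.0237+0.0472i)·(+0.1035+0.3545i)  (-0.6256-0.0954i)·(-0.1034+0.2751i)
Y_3^-2(R⁻¹ n̂) = -0.087064-0.065468i

Re=-0.0871 Im=-0.0655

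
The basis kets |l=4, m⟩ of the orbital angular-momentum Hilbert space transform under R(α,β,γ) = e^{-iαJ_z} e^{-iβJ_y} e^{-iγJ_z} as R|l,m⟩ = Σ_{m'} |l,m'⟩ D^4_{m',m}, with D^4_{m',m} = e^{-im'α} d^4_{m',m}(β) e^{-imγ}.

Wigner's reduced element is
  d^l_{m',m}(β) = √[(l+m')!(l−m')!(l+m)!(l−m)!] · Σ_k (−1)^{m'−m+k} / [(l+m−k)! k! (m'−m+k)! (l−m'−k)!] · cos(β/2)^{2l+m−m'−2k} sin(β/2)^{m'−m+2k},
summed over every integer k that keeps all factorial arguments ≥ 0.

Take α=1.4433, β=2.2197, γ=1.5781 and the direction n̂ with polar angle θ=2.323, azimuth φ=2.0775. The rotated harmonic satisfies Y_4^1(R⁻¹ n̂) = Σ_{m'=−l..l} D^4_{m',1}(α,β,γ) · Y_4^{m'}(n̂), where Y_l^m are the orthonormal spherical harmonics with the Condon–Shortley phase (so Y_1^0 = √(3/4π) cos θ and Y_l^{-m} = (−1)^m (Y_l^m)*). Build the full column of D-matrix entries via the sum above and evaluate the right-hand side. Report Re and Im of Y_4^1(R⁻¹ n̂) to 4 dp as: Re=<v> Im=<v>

Need the full column D^4_{m',1} for m'=−4..4 at α=1.4433, β=2.2197, γ=1.5781.
cos(β/2)=0.444796, sin(β/2)=0.895632
d^4_{-4,1}: single k=5 term ⇒ +0.379511;  D = -0.187678-0.329857i
d^4_{-3,1}: k∈[4..5] ⇒ +0.333181 -0.810530 = -0.477349;  D = +0.441542-0.181391i
d^4_{-2,1}: k∈[3..5] ⇒ +0.176892 -1.075812 +0.872377 = -0.026544;  D = -0.006883-0.025636i
d^4_{-1,1}: k∈[2..5] ⇒ +0.062119 -0.755584 +1.531758 -0.414035 = +0.424259;  D = +0.420410-0.057017i
d^4_{0,1}: k∈[1..4] ⇒ +0.013797 -0.335628 +1.360807 -0.919566 = +0.119409;  D = -0.000872-0.119406i
d^4_{1,1}: k∈[0..3] ⇒ +0.001532 -0.093178 +0.755584 -1.021172 = -0.357235;  D = +0.354658+0.042834i
d^4_{2,1}: k∈[0..2] ⇒ -0.013089 +0.265338 -0.717208 = -0.464959;  D = +0.113991-0.450769i
d^4_{3,1}: k∈[0..1] ⇒ +0.049305 -0.333181 = -0.283876;  D = -0.264129-0.104025i
d^4_{4,1}: single k=0 term ⇒ -0.093602;  D = -0.045095+0.082023i
Y_4^{m'}(θ=2.323,φ=2.0775) and Σ D·Y over m':
  (-0.1877-0.3299i)·(-0.0554-0.1129i)  (+0.4415-0.1814i)·(-0.3325-0.0169i)  (-0.0069-0.0256i)·(-0.2140+0.3433i)  (+0.4204-0.0570i)·(+0.0307+0.0553i)  (-0.0009-0.1194i)·(-0.3573+0.0000i)  (+0.3547+0.0428i)·(-0.0307+0.0553i)  (+0.1140-0.4508i)·(-0.2140-0.3433i)  (-0.2641-0.1040i)·(+0.3325-0.0169i)  (-0.0451+0.0820i)·(-0.0554+0.1129i)
Y_4^1(R⁻¹ n̂) = -0.438820+0.195440i

Re=-0.4388 Im=0.1954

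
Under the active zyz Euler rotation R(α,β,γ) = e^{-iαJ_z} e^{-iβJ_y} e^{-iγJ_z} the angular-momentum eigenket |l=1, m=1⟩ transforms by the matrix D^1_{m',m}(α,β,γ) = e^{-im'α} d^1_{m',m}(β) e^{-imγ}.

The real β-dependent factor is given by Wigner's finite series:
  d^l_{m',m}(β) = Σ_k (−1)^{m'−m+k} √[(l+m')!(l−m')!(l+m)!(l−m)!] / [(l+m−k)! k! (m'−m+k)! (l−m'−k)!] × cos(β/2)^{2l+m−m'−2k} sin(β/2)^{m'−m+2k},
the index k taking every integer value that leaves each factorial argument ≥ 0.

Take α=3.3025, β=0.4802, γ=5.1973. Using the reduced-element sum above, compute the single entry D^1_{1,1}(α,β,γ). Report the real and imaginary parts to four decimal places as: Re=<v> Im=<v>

Re=-0.5678 Im=-0.7534

Split into d^1_{1,1}(β=0.4802) × two z-phases.
c=cos(0.4802/2)=0.971314, s=sin(0.4802/2)=0.237800; N=√[2·1·2·1]=2.000000
Admissible k: 0..0 (factorial args all ≥0)
  k=0: (−1)^0·2.0000/(2)·0.9713^2·0.2378^0 = +0.943451
d^1_{1,1}(0.4802) = +0.943451
D = (-0.987082+0.160214i)·(+0.943451)·(+0.466130+0.884716i) = -0.567818-0.753447i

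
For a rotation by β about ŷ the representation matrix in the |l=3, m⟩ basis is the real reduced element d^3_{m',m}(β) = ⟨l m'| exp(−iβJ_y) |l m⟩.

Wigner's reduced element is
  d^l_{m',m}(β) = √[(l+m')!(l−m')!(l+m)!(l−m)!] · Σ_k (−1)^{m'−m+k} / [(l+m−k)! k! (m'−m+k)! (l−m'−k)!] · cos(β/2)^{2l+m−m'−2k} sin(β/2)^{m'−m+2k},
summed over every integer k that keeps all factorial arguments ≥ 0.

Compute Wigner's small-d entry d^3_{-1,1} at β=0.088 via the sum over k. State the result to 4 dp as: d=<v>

d=0.0115

d^3_{-1,1}(β=0.088) via Wigner's sum:
Half-angle: c=0.999032, s=0.043986. N=√(2·24·24·2)=48.000000
k: max(0,(1)−(-1))=2 … min(3+(1),3−(-1))=4
  k=2: (−1)^0·48.0000/(8)·0.9990^4·0.0440^2 = +0.011564
  k=3: (−1)^1·48.0000/(6)·0.9990^2·0.0440^4 = -0.000030
  k=4: (−1)^2·48.0000/(48)·0.9990^0·0.0440^6 = +0.000000
d^3_{-1,1}(0.088) = +0.011564 -0.000030 +0.000000 = +0.011534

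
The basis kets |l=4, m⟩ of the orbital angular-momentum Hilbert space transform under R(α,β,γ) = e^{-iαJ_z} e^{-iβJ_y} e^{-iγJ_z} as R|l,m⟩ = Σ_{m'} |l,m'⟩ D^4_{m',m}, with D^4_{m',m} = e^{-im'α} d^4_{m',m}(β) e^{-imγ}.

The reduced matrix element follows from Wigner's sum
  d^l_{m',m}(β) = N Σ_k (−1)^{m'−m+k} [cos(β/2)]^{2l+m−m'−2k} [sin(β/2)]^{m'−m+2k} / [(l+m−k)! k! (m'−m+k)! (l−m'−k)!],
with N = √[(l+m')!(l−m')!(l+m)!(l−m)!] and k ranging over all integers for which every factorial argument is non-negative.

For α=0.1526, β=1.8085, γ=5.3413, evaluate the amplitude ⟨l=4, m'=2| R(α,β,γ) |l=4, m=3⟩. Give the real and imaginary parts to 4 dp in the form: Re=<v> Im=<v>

First d^4_{2,3}(β=1.8085), then the phase factors e^{-i(2)α} and e^{-i(3)γ}:
c=cos(1.8085/2)=0.618275, s=sin(1.8085/2)=0.785962; N=√[720·2·5040·1]=2693.993318
k∈{1,2} keeps every argument non-negative
  k=1: (−1)^0·2693.9933/(720)·0.6183^7·0.7860^1 = +0.101564
  k=2: (−1)^1·2693.9933/(240)·0.6183^5·0.7860^3 = -0.492378
d^4_{2,3}(1.8085) = +0.101564 -0.492378 = -0.390814
Attach z-rotation phases: D = e^{-i(2)(0.1526)}·(-0.390814)·e^{-i(3)(5.3413)} = +0.317817-0.227438i

Re=0.3178 Im=-0.2274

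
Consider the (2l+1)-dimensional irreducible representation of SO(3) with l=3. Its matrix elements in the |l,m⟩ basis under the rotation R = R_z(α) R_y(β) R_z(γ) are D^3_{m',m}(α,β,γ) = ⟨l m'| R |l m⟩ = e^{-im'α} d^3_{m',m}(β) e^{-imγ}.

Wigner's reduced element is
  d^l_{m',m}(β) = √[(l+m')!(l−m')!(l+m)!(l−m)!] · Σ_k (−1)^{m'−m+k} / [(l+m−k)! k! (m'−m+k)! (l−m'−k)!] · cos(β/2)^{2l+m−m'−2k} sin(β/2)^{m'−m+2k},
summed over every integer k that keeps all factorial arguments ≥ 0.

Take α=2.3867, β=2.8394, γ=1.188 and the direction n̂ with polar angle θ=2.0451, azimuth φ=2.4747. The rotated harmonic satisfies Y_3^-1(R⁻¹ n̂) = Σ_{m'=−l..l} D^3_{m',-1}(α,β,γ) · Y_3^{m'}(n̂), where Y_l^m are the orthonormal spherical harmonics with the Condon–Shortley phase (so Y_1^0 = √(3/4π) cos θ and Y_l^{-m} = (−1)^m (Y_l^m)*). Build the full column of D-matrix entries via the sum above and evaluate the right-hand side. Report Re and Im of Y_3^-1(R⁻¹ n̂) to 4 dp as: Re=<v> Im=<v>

Re=-0.0902 Im=-0.3220

Need the full column D^3_{m',-1} for m'=−3..3 at α=2.3867, β=2.8394, γ=1.188.
cos(β/2)=0.150522, sin(β/2)=0.988607
d^3_{-3,-1}: single k=2 term ⇒ +0.001943;  D = -0.000922+0.001711i
d^3_{-2,-1}: k∈[1..2] ⇒ +0.000242 -0.020840 = -0.020599;  D = -0.019541+0.006515i
d^3_{-1,-1}: k∈[0..2] ⇒ +0.000012 -0.004014 +0.129851 = +0.125849;  D = -0.114229-0.052818i
d^3_{0,-1}: k∈[0..2] ⇒ -0.000265 +0.034244 -0.492389 = -0.458410;  D = -0.171223-0.425232i
d^3_{1,-1}: k∈[0..2] ⇒ +0.003010 -0.173135 +0.933558 = +0.763433;  D = +0.277561-0.711189i
d^3_{2,-1}: k∈[0..1] ⇒ -0.020840 +0.449488 = +0.428648;  D = -0.387122+0.184053i
d^3_{3,-1}: single k=0 term ⇒ +0.083819;  D = +0.079795+0.025656i
Y_3^{m'}(θ=2.0451,φ=2.4747) and Σ D·Y over m':
  (-0.0009+0.0017i)·(+0.1224-0.2670i)  (-0.0195+0.0065i)·(-0.0867-0.3591i)  (-0.1142-0.0528i)·(-0.0097-0.0076i)  (-0.1712-0.4252i)·(+0.3336+0.0000i)  (+0.2776-0.7112i)·(+0.0097-0.0076i)  (-0.3871+0.1841i)·(-0.0867+0.3591i)  (+0.0798+0.0257i)·(-0.1224-0.2670i)
Y_3^-1(R⁻¹ n̂) = -0.090198-0.321982i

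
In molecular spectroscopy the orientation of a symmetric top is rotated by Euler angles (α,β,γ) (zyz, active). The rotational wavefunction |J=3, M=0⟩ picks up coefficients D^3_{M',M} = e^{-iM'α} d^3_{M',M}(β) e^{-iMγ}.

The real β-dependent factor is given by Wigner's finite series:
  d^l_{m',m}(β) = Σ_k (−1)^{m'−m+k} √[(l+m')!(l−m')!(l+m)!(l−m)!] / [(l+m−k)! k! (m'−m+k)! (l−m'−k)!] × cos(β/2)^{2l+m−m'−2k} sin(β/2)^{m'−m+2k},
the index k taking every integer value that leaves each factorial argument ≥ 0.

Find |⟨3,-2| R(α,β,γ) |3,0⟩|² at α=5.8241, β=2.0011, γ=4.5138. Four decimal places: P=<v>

First d^3_{-2,0}(β=2.0011), then the phase factors e^{-i(-2)α} and e^{-i(0)γ}:
With c≡cos(β/2)=0.539839 and s≡sin(β/2)=0.841768, N=[1·120·6·6]^{1/2}=65.726707
The bounds max(0,m−m')=2 and min(l+m,l−m')=3 give 2 terms
  k=2: (−1)^0·65.7267/(12)·0.5398^4·0.8418^2 = +0.329613
  k=3: (−1)^1·65.7267/(12)·0.5398^2·0.8418^4 = -0.801419
d^3_{-2,0}(2.0011) = +0.329613 -0.801419 = -0.471806
|D^3_{-2,0}|² = |d^3_{-2,0}(β)|² = (-0.471806)² = 0.222601 (the z-rotation phases have unit modulus)

P=0.2226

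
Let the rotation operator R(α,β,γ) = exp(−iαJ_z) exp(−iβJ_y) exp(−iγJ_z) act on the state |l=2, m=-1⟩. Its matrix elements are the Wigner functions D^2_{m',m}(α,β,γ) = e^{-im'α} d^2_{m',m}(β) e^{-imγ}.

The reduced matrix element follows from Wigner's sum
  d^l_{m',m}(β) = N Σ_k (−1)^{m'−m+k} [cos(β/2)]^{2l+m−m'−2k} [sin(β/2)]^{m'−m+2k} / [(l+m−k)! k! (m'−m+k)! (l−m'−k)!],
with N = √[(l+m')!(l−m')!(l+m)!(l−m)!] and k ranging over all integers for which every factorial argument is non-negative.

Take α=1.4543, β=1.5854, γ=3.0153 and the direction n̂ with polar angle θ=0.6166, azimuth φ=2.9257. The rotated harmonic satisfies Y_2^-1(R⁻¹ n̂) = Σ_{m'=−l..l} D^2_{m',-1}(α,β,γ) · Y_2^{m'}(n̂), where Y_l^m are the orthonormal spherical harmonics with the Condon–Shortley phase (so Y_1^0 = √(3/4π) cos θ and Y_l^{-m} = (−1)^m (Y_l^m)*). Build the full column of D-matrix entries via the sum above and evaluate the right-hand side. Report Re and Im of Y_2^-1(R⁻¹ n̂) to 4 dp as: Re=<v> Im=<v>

Need the full column D^2_{m',-1} for m'=−2..2 at α=1.4543, β=1.5854, γ=3.0153.
cos(β/2)=0.701925, sin(β/2)=0.712251
d^2_{-2,-1}: single k=1 term ⇒ +0.492646;  D = +0.461190-0.173217i
d^2_{-1,-1}: k∈[0..1] ⇒ +0.242752 -0.749840 = -0.507088;  D = +0.121909+0.492216i
d^2_{0,-1}: k∈[0..1] ⇒ -0.603366 +0.621249 = +0.017883;  D = -0.017741+0.002253i
d^2_{1,-1}: k∈[0..1] ⇒ +0.749840 -0.257355 = +0.492485;  D = +0.004824+0.492462i
d^2_{2,-1}: single k=0 term ⇒ -0.507247;  D = -0.504363-0.054021i
Y_2^{m'}(θ=0.6166,φ=2.9257) and Σ D·Y over m':
  (+0.4612-0.1732i)·(+0.1173+0.0541i)  (+0.1219+0.4922i)·(-0.3560-0.0781i)  (-0.0177+0.0023i)·(+0.3144+0.0000i)  (+0.0048+0.4925i)·(+0.3560-0.0781i)  (-0.5044-0.0540i)·(+0.1173-0.0541i)
Y_2^-1(R⁻¹ n̂) = +0.030998+0.016436i

Re=0.0310 Im=0.0164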